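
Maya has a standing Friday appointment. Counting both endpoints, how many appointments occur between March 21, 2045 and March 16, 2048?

156 Fridays

March 21, 2045 is a Tuesday.
From March 21, 2045 to March 16, 2048 is 1092 days inclusive.
1092 = 7 × 156, so the span is exactly 156 full weeks.
Each full week contributes one Friday: 156 so far.
Total: 156.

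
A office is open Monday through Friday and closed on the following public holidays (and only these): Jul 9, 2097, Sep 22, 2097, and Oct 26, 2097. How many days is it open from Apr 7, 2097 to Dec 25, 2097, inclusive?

187 business days

Apr 7, 2097 is a Sunday.
The range spans 263 days (inclusive of both endpoints).
263 = 7 × 37 + 4, so there are 37 full weeks plus 4 extra days.
Each full week contributes 5 weekdays (Mon–Fri): 37 × 5 = 185.
The 4 extra days are Sun, Mon, Tue, Wed — 3 of them qualify.
Total: 185 + 3 = 188.
Holidays: Jul 9, 2097 (Tue); Sep 22, 2097 (Sun); Oct 26, 2097 (Sat).
1 of the 3 holidays fall on weekdays; the rest are weekends and were already excluded.
Business days: 188 − 1 = 187.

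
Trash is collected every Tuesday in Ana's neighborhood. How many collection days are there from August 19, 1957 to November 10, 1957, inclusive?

12

August 19, 1957 is a Monday.
That's 84 days from start to end, counting both.
84 = 7 × 12, so the span is exactly 12 full weeks.
Each full week contributes one Tuesday: 12 so far.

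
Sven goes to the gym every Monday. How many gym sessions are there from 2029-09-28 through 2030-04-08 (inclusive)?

28

2029-09-28 is a Friday.
The range spans 193 days (inclusive of both endpoints).
193 = 7 × 27 + 4, so there are 27 full weeks plus 4 extra days.
Each full week contributes one Monday: 27 so far.
The 4 extra days are Friday, Saturday, Sunday, Monday — 1 of them qualifies.
Total: 27 + 1 = 28.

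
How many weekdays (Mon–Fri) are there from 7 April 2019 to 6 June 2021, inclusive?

7 April 2019 is a Sunday.
The range spans 792 days (inclusive of both endpoints).
792 = 7 × 113 + 1, so there are 113 full weeks plus 1 extra day.
Each full week contributes 5 weekdays (Mon–Fri): 113 × 5 = 565.
The 1 extra day is Sunday — none qualify.
Total: 565 + 0 = 565.

565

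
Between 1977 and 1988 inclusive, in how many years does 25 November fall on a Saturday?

Day of week of November 25 in each year:
1977: Fri, 1978: Sat ✓, 1979: Sun, 1980: Tue, 1981: Wed, 1982: Thu, 1983: Fri, 1984: Sun, 1985: Mon, 1986: Tue, 1987: Wed, 1988: Fri
Saturdays: 1978.

1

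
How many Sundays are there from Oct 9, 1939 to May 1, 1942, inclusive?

Oct 9, 1939 is a Monday.
That's 936 days from start to end, counting both.
936 = 7 × 133 + 5, so there are 133 full weeks plus 5 extra days.
Each full week contributes one Sunday: 133 so far.
The 5 extra days are Monday, Tuesday, Wednesday, Thursday, Friday — none qualify.
Total: 133 + 0 = 133.

133 Sundays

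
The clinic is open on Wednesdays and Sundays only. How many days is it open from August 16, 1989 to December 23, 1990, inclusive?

August 16, 1989 is a Wednesday.
From August 16, 1989 to December 23, 1990 is 495 days inclusive.
495 = 7 × 70 + 5, so there are 70 full weeks plus 5 extra days.
Each full week contributes 2 days from the set (Wed, Sun): 70 × 2 = 140.
The 5 extra days are Wed, Thu, Fri, Sat, Sun — 2 of them qualify.
Total: 140 + 2 = 142.

142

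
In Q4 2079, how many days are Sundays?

14

1 October 2079 is a Sunday.
From 1 October 2079 to 31 December 2079 is 92 days inclusive.
92 = 7 × 13 + 1, so there are 13 full weeks plus 1 extra day.
Each full week contributes one Sunday: 13 so far.
The 1 extra day is Sun — 1 of them qualifies.
Total: 13 + 1 = 14.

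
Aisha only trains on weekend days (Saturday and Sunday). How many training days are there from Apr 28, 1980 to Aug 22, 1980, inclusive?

Apr 28, 1980 is a Monday.
The range spans 117 days (inclusive of both endpoints).
117 = 7 × 16 + 5, so there are 16 full weeks plus 5 extra days.
Each full week contributes 2 weekend days (Sat, Sun): 16 × 2 = 32.
The 5 extra days are Monday, Tuesday, Wednesday, Thursday, Friday — none qualify.
Total: 32 + 0 = 32.

32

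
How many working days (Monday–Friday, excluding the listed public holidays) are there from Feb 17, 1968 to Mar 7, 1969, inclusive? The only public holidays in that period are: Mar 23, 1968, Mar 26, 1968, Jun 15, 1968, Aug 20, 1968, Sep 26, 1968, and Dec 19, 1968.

271

Feb 17, 1968 is a Saturday.
That's 385 days from start to end, counting both.
385 = 7 × 55, so the span is exactly 55 full weeks.
Each full week contributes 5 weekdays (Mon–Fri): 55 × 5 = 275.
Holidays: Mar 23, 1968 (Sat); Mar 26, 1968 (Tue); Jun 15, 1968 (Sat); Aug 20, 1968 (Tue); Sep 26, 1968 (Thu); Dec 19, 1968 (Thu).
4 of the 6 holidays fall on weekdays; the rest are weekends and were already excluded.
Business days: 275 − 4 = 271.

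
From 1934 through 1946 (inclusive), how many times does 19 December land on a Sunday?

2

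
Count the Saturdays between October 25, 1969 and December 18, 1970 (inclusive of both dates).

60

October 25, 1969 is a Saturday.
From October 25, 1969 to December 18, 1970 is 420 days inclusive.
420 = 7 × 60, so the span is exactly 60 full weeks.
Each full week contributes one Saturday: 60 so far.
Total: 60.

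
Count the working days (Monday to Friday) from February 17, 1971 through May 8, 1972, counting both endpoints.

February 17, 1971 is a Wednesday.
The range spans 447 days (inclusive of both endpoints).
447 = 7 × 63 + 6, so there are 63 full weeks plus 6 extra days.
Each full week contributes 5 weekdays (Mon–Fri): 63 × 5 = 315.
The 6 extra days are Wednesday, Thursday, Friday, Saturday, Sunday, Monday — 4 of them qualify.
Total: 315 + 4 = 319.

319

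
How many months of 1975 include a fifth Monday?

4

A month has five Mondays exactly when Monday falls within its first (length − 28) days.
Jan: 31 days, starts Wed → 5 of Wed, Thu, Fri
Feb: 28 days, starts Sat → 5 of (none)
Mar: 31 days, starts Sat → 5 of Sat, Sun, Mon ✓
Apr: 30 days, starts Tue → 5 of Tue, Wed
May: 31 days, starts Thu → 5 of Thu, Fri, Sat
Jun: 30 days, starts Sun → 5 of Sun, Mon ✓
Jul: 31 days, starts Tue → 5 of Tue, Wed, Thu
Aug: 31 days, starts Fri → 5 of Fri, Sat, Sun
Sep: 30 days, starts Mon → 5 of Mon, Tue ✓
Oct: 31 days, starts Wed → 5 of Wed, Thu, Fri
Nov: 30 days, starts Sat → 5 of Sat, Sun
Dec: 31 days, starts Mon → 5 of Mon, Tue, Wed ✓
Months with five Mondays: Mar, Jun, Sep, Dec.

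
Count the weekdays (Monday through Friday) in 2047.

261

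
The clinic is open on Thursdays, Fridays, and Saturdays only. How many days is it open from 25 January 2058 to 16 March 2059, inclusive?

179

25 January 2058 is a Friday.
The range spans 416 days (inclusive of both endpoints).
416 = 7 × 59 + 3, so there are 59 full weeks plus 3 extra days.
Each full week contributes 3 days from the set (Thu, Fri, Sat): 59 × 3 = 177.
The 3 extra days are Fri, Sat, Sun — 2 of them qualify.
Total: 177 + 2 = 179.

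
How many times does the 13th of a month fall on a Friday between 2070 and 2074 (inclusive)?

Friday-the-13ths by year:
2070: Jun
2071: Feb, Mar, Nov
2072: May
2073: Jan, Oct
2074: Apr, Jul

9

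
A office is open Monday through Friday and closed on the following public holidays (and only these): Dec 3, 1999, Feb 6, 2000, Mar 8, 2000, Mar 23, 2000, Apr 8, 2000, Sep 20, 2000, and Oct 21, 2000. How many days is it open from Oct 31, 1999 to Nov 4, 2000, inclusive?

261 working days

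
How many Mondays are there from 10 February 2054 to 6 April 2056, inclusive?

10 February 2054 is a Tuesday.
That's 787 days from start to end, counting both.
787 = 7 × 112 + 3, so there are 112 full weeks plus 3 extra days.
Each full week contributes one Monday: 112 so far.
The 3 extra days are Tue, Wed, Thu — none qualify.
Total: 112 + 0 = 112.

112 Mondays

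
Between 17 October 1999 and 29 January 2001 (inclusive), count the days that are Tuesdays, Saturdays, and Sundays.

17 October 1999 is a Sunday.
That's 471 days from start to end, counting both.
471 = 7 × 67 + 2, so there are 67 full weeks plus 2 extra days.
Each full week contributes 3 days from the set (Tue, Sat, Sun): 67 × 3 = 201.
The 2 extra days are Sunday, Monday — 1 of them qualifies.
Total: 201 + 1 = 202.

202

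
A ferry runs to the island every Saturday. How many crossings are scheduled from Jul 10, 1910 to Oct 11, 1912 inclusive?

Jul 10, 1910 is a Sunday.
That's 825 days from start to end, counting both.
825 = 7 × 117 + 6, so there are 117 full weeks plus 6 extra days.
Each full week contributes one Saturday: 117 so far.
The 6 extra days are Sunday, Monday, Tuesday, Wednesday, Thursday, Friday — none qualify.
Total: 117 + 0 = 117.

117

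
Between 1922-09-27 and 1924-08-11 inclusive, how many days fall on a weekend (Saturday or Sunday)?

1922-09-27 is a Wednesday.
From 1922-09-27 to 1924-08-11 is 685 days inclusive.
685 = 7 × 97 + 6, so there are 97 full weeks plus 6 extra days.
Each full week contributes 2 weekend days (Sat, Sun): 97 × 2 = 194.
The 6 extra days are Wed, Thu, Fri, Sat, Sun, Mon — 2 of them qualify.
Total: 194 + 2 = 196.

196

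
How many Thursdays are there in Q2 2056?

13

Apr 1, 2056 is a Saturday.
The range spans 91 days (inclusive of both endpoints).
91 = 7 × 13, so the span is exactly 13 full weeks.
Each full week contributes one Thursday: 13 so far.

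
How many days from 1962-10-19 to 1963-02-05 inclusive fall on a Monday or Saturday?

1962-10-19 is a Friday.
The range spans 110 days (inclusive of both endpoints).
110 = 7 × 15 + 5, so there are 15 full weeks plus 5 extra days.
Each full week contributes 2 days from the set (Mon, Sat): 15 × 2 = 30.
The 5 extra days are Fri, Sat, Sun, Mon, Tue — 2 of them qualify.
Total: 30 + 2 = 32.

32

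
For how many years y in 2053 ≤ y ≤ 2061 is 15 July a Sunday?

1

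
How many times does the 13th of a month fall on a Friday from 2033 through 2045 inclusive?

Friday-the-13ths by year:
2033: May
2034: Jan, Oct
2035: Apr, Jul
2036: Jun
2037: Feb, Mar, Nov
2038: Aug
2039: May
2040: Jan, Apr, Jul
2041: Sep, Dec
2042: Jun
2043: Feb, Mar, Nov
2044: May
2045: Jan, Oct

23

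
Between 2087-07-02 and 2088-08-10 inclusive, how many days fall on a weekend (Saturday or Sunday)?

2087-07-02 is a Wednesday.
From 2087-07-02 to 2088-08-10 is 406 days inclusive.
406 = 7 × 58, so the span is exactly 58 full weeks.
Each full week contributes 2 weekend days (Sat, Sun): 58 × 2 = 116.
Total: 116.

116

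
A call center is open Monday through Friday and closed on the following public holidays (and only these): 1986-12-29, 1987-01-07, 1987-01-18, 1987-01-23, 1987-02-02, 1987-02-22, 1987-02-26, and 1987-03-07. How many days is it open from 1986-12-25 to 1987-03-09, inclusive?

48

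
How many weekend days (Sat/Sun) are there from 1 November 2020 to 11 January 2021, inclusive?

21

1 November 2020 is a Sunday.
The range spans 72 days (inclusive of both endpoints).
72 = 7 × 10 + 2, so there are 10 full weeks plus 2 extra days.
Each full week contributes 2 weekend days (Sat, Sun): 10 × 2 = 20.
The 2 extra days are Sunday, Monday — 1 of them qualifies.
Total: 20 + 1 = 21.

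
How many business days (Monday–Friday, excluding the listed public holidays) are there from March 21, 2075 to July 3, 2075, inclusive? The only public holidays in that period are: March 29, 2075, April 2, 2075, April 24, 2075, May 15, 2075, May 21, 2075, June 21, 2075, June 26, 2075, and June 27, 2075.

67

March 21, 2075 is a Thursday.
From March 21, 2075 to July 3, 2075 is 105 days inclusive.
105 = 7 × 15, so the span is exactly 15 full weeks.
Each full week contributes 5 weekdays (Mon–Fri): 15 × 5 = 75.
Holidays: March 29, 2075 (Fri); April 2, 2075 (Tue); April 24, 2075 (Wed); May 15, 2075 (Wed); May 21, 2075 (Tue); June 21, 2075 (Fri); June 26, 2075 (Wed); June 27, 2075 (Thu).
All 8 holidays fall on weekdays, so subtract 8.
Business days: 75 − 8 = 67.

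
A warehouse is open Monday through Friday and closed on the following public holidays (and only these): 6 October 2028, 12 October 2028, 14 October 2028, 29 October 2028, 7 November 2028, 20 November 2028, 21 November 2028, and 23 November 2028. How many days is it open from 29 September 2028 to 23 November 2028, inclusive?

34 working days

29 September 2028 is a Friday.
That's 56 days from start to end, counting both.
56 = 7 × 8, so the span is exactly 8 full weeks.
Each full week contributes 5 weekdays (Mon–Fri): 8 × 5 = 40.
Holidays: 6 October 2028 (Fri); 12 October 2028 (Thu); 14 October 2028 (Sat); 29 October 2028 (Sun); 7 November 2028 (Tue); 20 November 2028 (Mon); 21 November 2028 (Tue); 23 November 2028 (Thu).
6 of the 8 holidays fall on weekdays; the rest are weekends and were already excluded.
Business days: 40 − 6 = 34.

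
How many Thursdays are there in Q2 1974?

13

April 1, 1974 is a Monday.
From April 1, 1974 to June 30, 1974 is 91 days inclusive.
91 = 7 × 13, so the span is exactly 13 full weeks.
Each full week contributes one Thursday: 13 so far.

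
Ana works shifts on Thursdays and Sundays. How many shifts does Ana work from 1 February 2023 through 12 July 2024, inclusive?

1 February 2023 is a Wednesday.
The range spans 528 days (inclusive of both endpoints).
528 = 7 × 75 + 3, so there are 75 full weeks plus 3 extra days.
Each full week contributes 2 days from the set (Thu, Sun): 75 × 2 = 150.
The 3 extra days are Wednesday, Thursday, Friday — 1 of them qualifies.
Total: 150 + 1 = 151.

151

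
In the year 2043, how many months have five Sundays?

4

A month has five Sundays exactly when Sunday falls within its first (length − 28) days.
Jan: 31 days, starts Thu → 5 of Thu, Fri, Sat
Feb: 28 days, starts Sun → 5 of (none)
Mar: 31 days, starts Sun → 5 of Sun, Mon, Tue ✓
Apr: 30 days, starts Wed → 5 of Wed, Thu
May: 31 days, starts Fri → 5 of Fri, Sat, Sun ✓
Jun: 30 days, starts Mon → 5 of Mon, Tue
Jul: 31 days, starts Wed → 5 of Wed, Thu, Fri
Aug: 31 days, starts Sat → 5 of Sat, Sun, Mon ✓
Sep: 30 days, starts Tue → 5 of Tue, Wed
Oct: 31 days, starts Thu → 5 of Thu, Fri, Sat
Nov: 30 days, starts Sun → 5 of Sun, Mon ✓
Dec: 31 days, starts Tue → 5 of Tue, Wed, Thu
Months with five Sundays: Mar, May, Aug, Nov.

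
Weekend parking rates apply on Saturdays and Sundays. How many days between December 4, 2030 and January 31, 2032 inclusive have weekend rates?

121

December 4, 2030 is a Wednesday.
From December 4, 2030 to January 31, 2032 is 424 days inclusive.
424 = 7 × 60 + 4, so there are 60 full weeks plus 4 extra days.
Each full week contributes 2 weekend days (Sat, Sun): 60 × 2 = 120.
The 4 extra days are Wednesday, Thursday, Friday, Saturday — 1 of them qualifies.
Total: 120 + 1 = 121.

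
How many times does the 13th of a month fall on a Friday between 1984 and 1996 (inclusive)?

24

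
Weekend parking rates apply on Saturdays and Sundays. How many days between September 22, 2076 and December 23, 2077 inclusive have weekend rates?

September 22, 2076 is a Tuesday.
That's 458 days from start to end, counting both.
458 = 7 × 65 + 3, so there are 65 full weeks plus 3 extra days.
Each full week contributes 2 weekend days (Sat, Sun): 65 × 2 = 130.
The 3 extra days are Tuesday, Wednesday, Thursday — none qualify.
Total: 130 + 0 = 130.

130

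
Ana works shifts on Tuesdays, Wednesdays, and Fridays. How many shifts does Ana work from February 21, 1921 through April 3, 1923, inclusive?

331

February 21, 1921 is a Monday.
That's 772 days from start to end, counting both.
772 = 7 × 110 + 2, so there are 110 full weeks plus 2 extra days.
Each full week contributes 3 days from the set (Tue, Wed, Fri): 110 × 3 = 330.
The 2 extra days are Monday, Tuesday — 1 of them qualifies.
Total: 330 + 1 = 331.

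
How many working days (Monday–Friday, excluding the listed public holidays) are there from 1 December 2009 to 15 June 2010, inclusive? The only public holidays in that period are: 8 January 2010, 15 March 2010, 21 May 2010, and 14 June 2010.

137

1 December 2009 is a Tuesday.
From 1 December 2009 to 15 June 2010 is 197 days inclusive.
197 = 7 × 28 + 1, so there are 28 full weeks plus 1 extra day.
Each full week contributes 5 weekdays (Mon–Fri): 28 × 5 = 140.
The 1 extra day is Tuesday — 1 of them qualifies.
Total: 140 + 1 = 141.
Holidays: 8 January 2010 (Fri); 15 March 2010 (Mon); 21 May 2010 (Fri); 14 June 2010 (Mon).
All 4 holidays fall on weekdays, so subtract 4.
Business days: 141 − 4 = 137.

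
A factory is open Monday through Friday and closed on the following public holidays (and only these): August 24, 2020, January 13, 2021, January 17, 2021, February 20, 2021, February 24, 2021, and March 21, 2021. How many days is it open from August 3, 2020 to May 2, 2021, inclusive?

August 3, 2020 is a Monday.
The range spans 273 days (inclusive of both endpoints).
273 = 7 × 39, so the span is exactly 39 full weeks.
Each full week contributes 5 weekdays (Mon–Fri): 39 × 5 = 195.
Holidays: August 24, 2020 (Mon); January 13, 2021 (Wed); January 17, 2021 (Sun); February 20, 2021 (Sat); February 24, 2021 (Wed); March 21, 2021 (Sun).
3 of the 6 holidays fall on weekdays; the rest are weekends and were already excluded.
Business days: 195 − 3 = 192.

192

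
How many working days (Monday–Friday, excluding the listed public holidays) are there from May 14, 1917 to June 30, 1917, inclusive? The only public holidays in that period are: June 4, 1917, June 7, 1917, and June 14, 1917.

May 14, 1917 is a Monday.
From May 14, 1917 to June 30, 1917 is 48 days inclusive.
48 = 7 × 6 + 6, so there are 6 full weeks plus 6 extra days.
Each full week contributes 5 weekdays (Mon–Fri): 6 × 5 = 30.
The 6 extra days are Mon, Tue, Wed, Thu, Fri, Sat — 5 of them qualify.
Total: 30 + 5 = 35.
Holidays: June 4, 1917 (Mon); June 7, 1917 (Thu); June 14, 1917 (Thu).
All 3 holidays fall on weekdays, so subtract 3.
Business days: 35 − 3 = 32.

32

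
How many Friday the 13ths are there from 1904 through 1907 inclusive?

7

Friday-the-13ths by year:
1904: May
1905: Jan, Oct
1906: Apr, Jul
1907: Sep, Dec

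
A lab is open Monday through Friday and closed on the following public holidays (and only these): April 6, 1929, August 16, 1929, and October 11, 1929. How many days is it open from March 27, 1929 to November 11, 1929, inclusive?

March 27, 1929 is a Wednesday.
The range spans 230 days (inclusive of both endpoints).
230 = 7 × 32 + 6, so there are 32 full weeks plus 6 extra days.
Each full week contributes 5 weekdays (Mon–Fri): 32 × 5 = 160.
The 6 extra days are Wednesday, Thursday, Friday, Saturday, Sunday, Monday — 4 of them qualify.
Total: 160 + 4 = 164.
Holidays: April 6, 1929 (Sat); August 16, 1929 (Fri); October 11, 1929 (Fri).
2 of the 3 holidays fall on weekdays; the rest are weekends and were already excluded.
Business days: 164 − 2 = 162.

162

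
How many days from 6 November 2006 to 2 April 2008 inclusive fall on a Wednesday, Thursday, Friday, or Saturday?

6 November 2006 is a Monday.
From 6 November 2006 to 2 April 2008 is 514 days inclusive.
514 = 7 × 73 + 3, so there are 73 full weeks plus 3 extra days.
Each full week contributes 4 days from the set (Wed, Thu, Fri, Sat): 73 × 4 = 292.
The 3 extra days are Mon, Tue, Wed — 1 of them qualifies.
Total: 292 + 1 = 293.

293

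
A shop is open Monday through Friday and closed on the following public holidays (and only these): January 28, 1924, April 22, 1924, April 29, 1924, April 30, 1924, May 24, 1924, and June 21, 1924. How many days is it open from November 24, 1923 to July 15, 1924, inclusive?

November 24, 1923 is a Saturday.
That's 235 days from start to end, counting both.
235 = 7 × 33 + 4, so there are 33 full weeks plus 4 extra days.
Each full week contributes 5 weekdays (Mon–Fri): 33 × 5 = 165.
The 4 extra days are Sat, Sun, Mon, Tue — 2 of them qualify.
Total: 165 + 2 = 167.
Holidays: January 28, 1924 (Mon); April 22, 1924 (Tue); April 29, 1924 (Tue); April 30, 1924 (Wed); May 24, 1924 (Sat); June 21, 1924 (Sat).
4 of the 6 holidays fall on weekdays; the rest are weekends and were already excluded.
Business days: 167 − 4 = 163.

163 business days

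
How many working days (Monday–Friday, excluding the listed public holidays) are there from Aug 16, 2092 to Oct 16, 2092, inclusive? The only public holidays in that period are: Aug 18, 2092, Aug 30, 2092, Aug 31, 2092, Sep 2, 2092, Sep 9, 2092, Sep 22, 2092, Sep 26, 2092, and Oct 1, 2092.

38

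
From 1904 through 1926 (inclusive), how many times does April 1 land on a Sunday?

3

Day of week of April 1 in each year:
1904: Fri, 1905: Sat, 1906: Sun ✓, 1907: Mon, 1908: Wed, 1909: Thu, 1910: Fri, 1911: Sat, 1912: Mon, 1913: Tue, 1914: Wed, 1915: Thu, 1916: Sat, 1917: Sun ✓, 1918: Mon, 1919: Tue, 1920: Thu, 1921: Fri, 1922: Sat, 1923: Sun ✓, 1924: Tue, 1925: Wed, 1926: Thu
Sundays: 1906, 1917, 1923.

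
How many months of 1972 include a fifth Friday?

A month has five Fridays exactly when Friday falls within its first (length − 28) days.
Jan: 31 days, starts Sat → 5 of Sat, Sun, Mon
Feb: 29 days, starts Tue → 5 of Tue
Mar: 31 days, starts Wed → 5 of Wed, Thu, Fri ✓
Apr: 30 days, starts Sat → 5 of Sat, Sun
May: 31 days, starts Mon → 5 of Mon, Tue, Wed
Jun: 30 days, starts Thu → 5 of Thu, Fri ✓
Jul: 31 days, starts Sat → 5 of Sat, Sun, Mon
Aug: 31 days, starts Tue → 5 of Tue, Wed, Thu
Sep: 30 days, starts Fri → 5 of Fri, Sat ✓
Oct: 31 days, starts Sun → 5 of Sun, Mon, Tue
Nov: 30 days, starts Wed → 5 of Wed, Thu
Dec: 31 days, starts Fri → 5 of Fri, Sat, Sun ✓
Months with five Fridays: Mar, Jun, Sep, Dec.

4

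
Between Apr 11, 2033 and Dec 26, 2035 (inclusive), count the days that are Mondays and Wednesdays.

284

Apr 11, 2033 is a Monday.
From Apr 11, 2033 to Dec 26, 2035 is 990 days inclusive.
990 = 7 × 141 + 3, so there are 141 full weeks plus 3 extra days.
Each full week contributes 2 days from the set (Mon, Wed): 141 × 2 = 282.
The 3 extra days are Monday, Tuesday, Wednesday — 2 of them qualify.
Total: 282 + 2 = 284.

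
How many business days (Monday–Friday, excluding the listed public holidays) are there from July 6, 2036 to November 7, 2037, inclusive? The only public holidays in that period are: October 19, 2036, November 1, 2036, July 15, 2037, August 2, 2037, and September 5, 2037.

349 business days

July 6, 2036 is a Sunday.
From July 6, 2036 to November 7, 2037 is 490 days inclusive.
490 = 7 × 70, so the span is exactly 70 full weeks.
Each full week contributes 5 weekdays (Mon–Fri): 70 × 5 = 350.
Holidays: October 19, 2036 (Sun); November 1, 2036 (Sat); July 15, 2037 (Wed); August 2, 2037 (Sun); September 5, 2037 (Sat).
1 of the 5 holidays fall on weekdays; the rest are weekends and were already excluded.
Business days: 350 − 1 = 349.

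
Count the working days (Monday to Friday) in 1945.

261 weekdays

1945-01-01 is a Monday.
That's 365 days from start to end, counting both.
365 = 7 × 52 + 1, so there are 52 full weeks plus 1 extra day.
Each full week contributes 5 weekdays (Mon–Fri): 52 × 5 = 260.
The 1 extra day is Mon — 1 of them qualifies.
Total: 260 + 1 = 261.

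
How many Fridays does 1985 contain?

1985-01-01 is a Tuesday.
The range spans 365 days (inclusive of both endpoints).
365 = 7 × 52 + 1, so there are 52 full weeks plus 1 extra day.
Each full week contributes one Friday: 52 so far.
The 1 extra day is Tue — none qualify.
Total: 52 + 0 = 52.

52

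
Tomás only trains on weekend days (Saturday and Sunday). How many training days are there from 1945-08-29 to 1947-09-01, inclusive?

210

1945-08-29 is a Wednesday.
From 1945-08-29 to 1947-09-01 is 734 days inclusive.
734 = 7 × 104 + 6, so there are 104 full weeks plus 6 extra days.
Each full week contributes 2 weekend days (Sat, Sun): 104 × 2 = 208.
The 6 extra days are Wed, Thu, Fri, Sat, Sun, Mon — 2 of them qualify.
Total: 208 + 2 = 210.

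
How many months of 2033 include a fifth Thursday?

4

A month has five Thursdays exactly when Thursday falls within its first (length − 28) days.
Jan: 31 days, starts Sat → 5 of Sat, Sun, Mon
Feb: 28 days, starts Tue → 5 of (none)
Mar: 31 days, starts Tue → 5 of Tue, Wed, Thu ✓
Apr: 30 days, starts Fri → 5 of Fri, Sat
May: 31 days, starts Sun → 5 of Sun, Mon, Tue
Jun: 30 days, starts Wed → 5 of Wed, Thu ✓
Jul: 31 days, starts Fri → 5 of Fri, Sat, Sun
Aug: 31 days, starts Mon → 5 of Mon, Tue, Wed
Sep: 30 days, starts Thu → 5 of Thu, Fri ✓
Oct: 31 days, starts Sat → 5 of Sat, Sun, Mon
Nov: 30 days, starts Tue → 5 of Tue, Wed
Dec: 31 days, starts Thu → 5 of Thu, Fri, Sat ✓
Months with five Thursdays: Mar, Jun, Sep, Dec.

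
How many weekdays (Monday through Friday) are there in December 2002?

22 weekdays

2002-12-01 is a Sunday.
From 2002-12-01 to 2002-12-31 is 31 days inclusive.
31 = 7 × 4 + 3, so there are 4 full weeks plus 3 extra days.
Each full week contributes 5 weekdays (Mon–Fri): 4 × 5 = 20.
The 3 extra days are Sunday, Monday, Tuesday — 2 of them qualify.
Total: 20 + 2 = 22.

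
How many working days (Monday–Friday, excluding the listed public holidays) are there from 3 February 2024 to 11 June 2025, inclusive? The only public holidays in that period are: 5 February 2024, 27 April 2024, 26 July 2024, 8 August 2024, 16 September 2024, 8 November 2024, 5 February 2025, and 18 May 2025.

347 working days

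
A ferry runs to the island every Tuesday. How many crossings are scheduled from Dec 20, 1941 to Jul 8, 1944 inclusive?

133 Tuesdays

Dec 20, 1941 is a Saturday.
The range spans 932 days (inclusive of both endpoints).
932 = 7 × 133 + 1, so there are 133 full weeks plus 1 extra day.
Each full week contributes one Tuesday: 133 so far.
The 1 extra day is Saturday — none qualify.
Total: 133 + 0 = 133.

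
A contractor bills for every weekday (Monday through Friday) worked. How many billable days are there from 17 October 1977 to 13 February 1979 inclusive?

17 October 1977 is a Monday.
The range spans 485 days (inclusive of both endpoints).
485 = 7 × 69 + 2, so there are 69 full weeks plus 2 extra days.
Each full week contributes 5 weekdays (Mon–Fri): 69 × 5 = 345.
The 2 extra days are Mon, Tue — 2 of them qualify.
Total: 345 + 2 = 347.

347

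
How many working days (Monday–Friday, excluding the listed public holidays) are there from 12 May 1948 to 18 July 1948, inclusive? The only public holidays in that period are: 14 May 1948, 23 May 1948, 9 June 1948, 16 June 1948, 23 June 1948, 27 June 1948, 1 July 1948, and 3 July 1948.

12 May 1948 is a Wednesday.
That's 68 days from start to end, counting both.
68 = 7 × 9 + 5, so there are 9 full weeks plus 5 extra days.
Each full week contributes 5 weekdays (Mon–Fri): 9 × 5 = 45.
The 5 extra days are Wednesday, Thursday, Friday, Saturday, Sunday — 3 of them qualify.
Total: 45 + 3 = 48.
Holidays: 14 May 1948 (Fri); 23 May 1948 (Sun); 9 June 1948 (Wed); 16 June 1948 (Wed); 23 June 1948 (Wed); 27 June 1948 (Sun); 1 July 1948 (Thu); 3 July 1948 (Sat).
5 of the 8 holidays fall on weekdays; the rest are weekends and were already excluded.
Business days: 48 − 5 = 43.

43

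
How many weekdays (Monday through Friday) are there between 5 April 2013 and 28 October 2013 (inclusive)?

147

5 April 2013 is a Friday.
From 5 April 2013 to 28 October 2013 is 207 days inclusive.
207 = 7 × 29 + 4, so there are 29 full weeks plus 4 extra days.
Each full week contributes 5 weekdays (Mon–Fri): 29 × 5 = 145.
The 4 extra days are Fri, Sat, Sun, Mon — 2 of them qualify.
Total: 145 + 2 = 147.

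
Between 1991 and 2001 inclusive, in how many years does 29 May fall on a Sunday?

1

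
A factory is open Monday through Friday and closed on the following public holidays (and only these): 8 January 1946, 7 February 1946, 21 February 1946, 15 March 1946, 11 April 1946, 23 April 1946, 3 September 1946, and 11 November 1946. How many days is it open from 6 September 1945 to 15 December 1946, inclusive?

324

6 September 1945 is a Thursday.
The range spans 466 days (inclusive of both endpoints).
466 = 7 × 66 + 4, so there are 66 full weeks plus 4 extra days.
Each full week contributes 5 weekdays (Mon–Fri): 66 × 5 = 330.
The 4 extra days are Thursday, Friday, Saturday, Sunday — 2 of them qualify.
Total: 330 + 2 = 332.
Holidays: 8 January 1946 (Tue); 7 February 1946 (Thu); 21 February 1946 (Thu); 15 March 1946 (Fri); 11 April 1946 (Thu); 23 April 1946 (Tue); 3 September 1946 (Tue); 11 November 1946 (Mon).
All 8 holidays fall on weekdays, so subtract 8.
Business days: 332 − 8 = 324.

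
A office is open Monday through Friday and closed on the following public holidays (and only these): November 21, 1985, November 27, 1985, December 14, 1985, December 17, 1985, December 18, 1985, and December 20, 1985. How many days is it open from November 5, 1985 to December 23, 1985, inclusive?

30

November 5, 1985 is a Tuesday.
That's 49 days from start to end, counting both.
49 = 7 × 7, so the span is exactly 7 full weeks.
Each full week contributes 5 weekdays (Mon–Fri): 7 × 5 = 35.
Holidays: November 21, 1985 (Thu); November 27, 1985 (Wed); December 14, 1985 (Sat); December 17, 1985 (Tue); December 18, 1985 (Wed); December 20, 1985 (Fri).
5 of the 6 holidays fall on weekdays; the rest are weekends and were already excluded.
Business days: 35 − 5 = 30.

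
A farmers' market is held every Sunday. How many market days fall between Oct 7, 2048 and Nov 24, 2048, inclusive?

7 Sundays

Oct 7, 2048 is a Wednesday.
From Oct 7, 2048 to Nov 24, 2048 is 49 days inclusive.
49 = 7 × 7, so the span is exactly 7 full weeks.
Each full week contributes one Sunday: 7 so far.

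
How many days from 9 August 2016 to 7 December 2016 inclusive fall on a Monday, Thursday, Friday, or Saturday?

9 August 2016 is a Tuesday.
From 9 August 2016 to 7 December 2016 is 121 days inclusive.
121 = 7 × 17 + 2, so there are 17 full weeks plus 2 extra days.
Each full week contributes 4 days from the set (Mon, Thu, Fri, Sat): 17 × 4 = 68.
The 2 extra days are Tue, Wed — none qualify.
Total: 68 + 0 = 68.

68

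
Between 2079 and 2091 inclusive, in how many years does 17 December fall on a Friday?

2

Day of week of December 17 in each year:
2079: Sun, 2080: Tue, 2081: Wed, 2082: Thu, 2083: Fri ✓, 2084: Sun, 2085: Mon, 2086: Tue, 2087: Wed, 2088: Fri ✓, 2089: Sat, 2090: Sun, 2091: Mon
Fridays: 2083, 2088.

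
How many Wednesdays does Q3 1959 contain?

14

1959-07-01 is a Wednesday.
That's 92 days from start to end, counting both.
92 = 7 × 13 + 1, so there are 13 full weeks plus 1 extra day.
Each full week contributes one Wednesday: 13 so far.
The 1 extra day is Wednesday — 1 of them qualifies.
Total: 13 + 1 = 14.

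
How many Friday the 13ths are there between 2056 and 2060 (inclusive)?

Friday-the-13ths by year:
2056: Oct
2057: Apr, Jul
2058: Sep, Dec
2059: Jun
2060: Feb, Aug

8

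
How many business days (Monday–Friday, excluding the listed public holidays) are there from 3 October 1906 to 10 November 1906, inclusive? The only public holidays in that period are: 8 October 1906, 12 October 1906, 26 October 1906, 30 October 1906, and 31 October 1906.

23

3 October 1906 is a Wednesday.
From 3 October 1906 to 10 November 1906 is 39 days inclusive.
39 = 7 × 5 + 4, so there are 5 full weeks plus 4 extra days.
Each full week contributes 5 weekdays (Mon–Fri): 5 × 5 = 25.
The 4 extra days are Wed, Thu, Fri, Sat — 3 of them qualify.
Total: 25 + 3 = 28.
Holidays: 8 October 1906 (Mon); 12 October 1906 (Fri); 26 October 1906 (Fri); 30 October 1906 (Tue); 31 October 1906 (Wed).
All 5 holidays fall on weekdays, so subtract 5.
Business days: 28 − 5 = 23.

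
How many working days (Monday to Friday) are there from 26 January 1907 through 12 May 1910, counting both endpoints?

859

26 January 1907 is a Saturday.
That's 1203 days from start to end, counting both.
1203 = 7 × 171 + 6, so there are 171 full weeks plus 6 extra days.
Each full week contributes 5 weekdays (Mon–Fri): 171 × 5 = 855.
The 6 extra days are Sat, Sun, Mon, Tue, Wed, Thu — 4 of them qualify.
Total: 855 + 4 = 859.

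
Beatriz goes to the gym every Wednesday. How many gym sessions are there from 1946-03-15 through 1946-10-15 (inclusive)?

1946-03-15 is a Friday.
From 1946-03-15 to 1946-10-15 is 215 days inclusive.
215 = 7 × 30 + 5, so there are 30 full weeks plus 5 extra days.
Each full week contributes one Wednesday: 30 so far.
The 5 extra days are Friday, Saturday, Sunday, Monday, Tuesday — none qualify.
Total: 30 + 0 = 30.

30 Wednesdays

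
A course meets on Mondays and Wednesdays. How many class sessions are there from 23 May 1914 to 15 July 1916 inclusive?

224

23 May 1914 is a Saturday.
From 23 May 1914 to 15 July 1916 is 785 days inclusive.
785 = 7 × 112 + 1, so there are 112 full weeks plus 1 extra day.
Each full week contributes 2 days from the set (Mon, Wed): 112 × 2 = 224.
The 1 extra day is Saturday — none qualify.
Total: 224 + 0 = 224.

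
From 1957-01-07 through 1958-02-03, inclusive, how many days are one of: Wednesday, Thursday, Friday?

168

1957-01-07 is a Monday.
The range spans 393 days (inclusive of both endpoints).
393 = 7 × 56 + 1, so there are 56 full weeks plus 1 extra day.
Each full week contributes 3 days from the set (Wed, Thu, Fri): 56 × 3 = 168.
The 1 extra day is Mon — none qualify.
Total: 168 + 0 = 168.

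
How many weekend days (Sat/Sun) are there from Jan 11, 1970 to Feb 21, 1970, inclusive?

Jan 11, 1970 is a Sunday.
From Jan 11, 1970 to Feb 21, 1970 is 42 days inclusive.
42 = 7 × 6, so the span is exactly 6 full weeks.
Each full week contributes 2 weekend days (Sat, Sun): 6 × 2 = 12.

12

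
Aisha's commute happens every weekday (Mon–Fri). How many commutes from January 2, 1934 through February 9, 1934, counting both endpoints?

January 2, 1934 is a Tuesday.
That's 39 days from start to end, counting both.
39 = 7 × 5 + 4, so there are 5 full weeks plus 4 extra days.
Each full week contributes 5 weekdays (Mon–Fri): 5 × 5 = 25.
The 4 extra days are Tuesday, Wednesday, Thursday, Friday — 4 of them qualify.
Total: 25 + 4 = 29.

29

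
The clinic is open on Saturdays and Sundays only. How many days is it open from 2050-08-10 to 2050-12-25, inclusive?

2050-08-10 is a Wednesday.
The range spans 138 days (inclusive of both endpoints).
138 = 7 × 19 + 5, so there are 19 full weeks plus 5 extra days.
Each full week contributes 2 days from the set (Sat, Sun): 19 × 2 = 38.
The 5 extra days are Wednesday, Thursday, Friday, Saturday, Sunday — 2 of them qualify.
Total: 38 + 2 = 40.

40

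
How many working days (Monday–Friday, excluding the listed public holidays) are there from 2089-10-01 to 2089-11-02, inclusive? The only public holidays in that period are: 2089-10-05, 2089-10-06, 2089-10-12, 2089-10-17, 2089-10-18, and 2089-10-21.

2089-10-01 is a Saturday.
From 2089-10-01 to 2089-11-02 is 33 days inclusive.
33 = 7 × 4 + 5, so there are 4 full weeks plus 5 extra days.
Each full week contributes 5 weekdays (Mon–Fri): 4 × 5 = 20.
The 5 extra days are Sat, Sun, Mon, Tue, Wed — 3 of them qualify.
Total: 20 + 3 = 23.
Holidays: 2089-10-05 (Wed); 2089-10-06 (Thu); 2089-10-12 (Wed); 2089-10-17 (Mon); 2089-10-18 (Tue); 2089-10-21 (Fri).
All 6 holidays fall on weekdays, so subtract 6.
Business days: 23 − 6 = 17.

17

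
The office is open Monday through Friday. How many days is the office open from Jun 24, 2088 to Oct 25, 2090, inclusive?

610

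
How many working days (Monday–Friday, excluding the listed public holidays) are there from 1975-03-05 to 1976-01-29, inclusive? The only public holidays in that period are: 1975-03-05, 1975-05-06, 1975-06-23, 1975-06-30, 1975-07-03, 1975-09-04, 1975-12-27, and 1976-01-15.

1975-03-05 is a Wednesday.
The range spans 331 days (inclusive of both endpoints).
331 = 7 × 47 + 2, so there are 47 full weeks plus 2 extra days.
Each full week contributes 5 weekdays (Mon–Fri): 47 × 5 = 235.
The 2 extra days are Wednesday, Thursday — 2 of them qualify.
Total: 235 + 2 = 237.
Holidays: 1975-03-05 (Wed); 1975-05-06 (Tue); 1975-06-23 (Mon); 1975-06-30 (Mon); 1975-07-03 (Thu); 1975-09-04 (Thu); 1975-12-27 (Sat); 1976-01-15 (Thu).
7 of the 8 holidays fall on weekdays; the rest are weekends and were already excluded.
Business days: 237 − 7 = 230.

230 working days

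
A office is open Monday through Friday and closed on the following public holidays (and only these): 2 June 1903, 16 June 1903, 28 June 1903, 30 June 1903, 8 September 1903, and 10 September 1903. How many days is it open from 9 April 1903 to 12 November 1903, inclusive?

151 working days

9 April 1903 is a Thursday.
That's 218 days from start to end, counting both.
218 = 7 × 31 + 1, so there are 31 full weeks plus 1 extra day.
Each full week contributes 5 weekdays (Mon–Fri): 31 × 5 = 155.
The 1 extra day is Thursday — 1 of them qualifies.
Total: 155 + 1 = 156.
Holidays: 2 June 1903 (Tue); 16 June 1903 (Tue); 28 June 1903 (Sun); 30 June 1903 (Tue); 8 September 1903 (Tue); 10 September 1903 (Thu).
5 of the 6 holidays fall on weekdays; the rest are weekends and were already excluded.
Business days: 156 − 5 = 151.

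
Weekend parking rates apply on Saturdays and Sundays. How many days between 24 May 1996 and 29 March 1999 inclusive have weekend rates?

298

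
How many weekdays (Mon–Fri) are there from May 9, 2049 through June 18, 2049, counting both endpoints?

30 weekdays

May 9, 2049 is a Sunday.
The range spans 41 days (inclusive of both endpoints).
41 = 7 × 5 + 6, so there are 5 full weeks plus 6 extra days.
Each full week contributes 5 weekdays (Mon–Fri): 5 × 5 = 25.
The 6 extra days are Sun, Mon, Tue, Wed, Thu, Fri — 5 of them qualify.
Total: 25 + 5 = 30.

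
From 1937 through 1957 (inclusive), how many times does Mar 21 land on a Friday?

3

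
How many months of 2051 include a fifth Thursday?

4

A month has five Thursdays exactly when Thursday falls within its first (length − 28) days.
Jan: 31 days, starts Sun → 5 of Sun, Mon, Tue
Feb: 28 days, starts Wed → 5 of (none)
Mar: 31 days, starts Wed → 5 of Wed, Thu, Fri ✓
Apr: 30 days, starts Sat → 5 of Sat, Sun
May: 31 days, starts Mon → 5 of Mon, Tue, Wed
Jun: 30 days, starts Thu → 5 of Thu, Fri ✓
Jul: 31 days, starts Sat → 5 of Sat, Sun, Mon
Aug: 31 days, starts Tue → 5 of Tue, Wed, Thu ✓
Sep: 30 days, starts Fri → 5 of Fri, Sat
Oct: 31 days, starts Sun → 5 of Sun, Mon, Tue
Nov: 30 days, starts Wed → 5 of Wed, Thu ✓
Dec: 31 days, starts Fri → 5 of Fri, Sat, Sun
Months with five Thursdays: Mar, Jun, Aug, Nov.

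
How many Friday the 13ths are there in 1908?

2

The 13th falls on a Friday when the month's 13th has weekday Fri.
Jan 13 is Mon; Feb 13 is Thu; Mar 13 is Fri ✓; Apr 13 is Mon; May 13 is Wed; Jun 13 is Sat; Jul 13 is Mon; Aug 13 is Thu; Sep 13 is Sun; Oct 13 is Tue; Nov 13 is Fri ✓; Dec 13 is Sun.
Friday the 13ths: Mar, Nov.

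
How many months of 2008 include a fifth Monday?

A month has five Mondays exactly when Monday falls within its first (length − 28) days.
Jan: 31 days, starts Tue → 5 of Tue, Wed, Thu
Feb: 29 days, starts Fri → 5 of Fri
Mar: 31 days, starts Sat → 5 of Sat, Sun, Mon ✓
Apr: 30 days, starts Tue → 5 of Tue, Wed
May: 31 days, starts Thu → 5 of Thu, Fri, Sat
Jun: 30 days, starts Sun → 5 of Sun, Mon ✓
Jul: 31 days, starts Tue → 5 of Tue, Wed, Thu
Aug: 31 days, starts Fri → 5 of Fri, Sat, Sun
Sep: 30 days, starts Mon → 5 of Mon, Tue ✓
Oct: 31 days, starts Wed → 5 of Wed, Thu, Fri
Nov: 30 days, starts Sat → 5 of Sat, Sun
Dec: 31 days, starts Mon → 5 of Mon, Tue, Wed ✓
Months with five Mondays: Mar, Jun, Sep, Dec.

4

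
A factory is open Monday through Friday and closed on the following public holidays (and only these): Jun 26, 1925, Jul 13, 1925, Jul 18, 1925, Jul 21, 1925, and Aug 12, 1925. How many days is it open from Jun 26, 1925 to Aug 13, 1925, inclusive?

Jun 26, 1925 is a Friday.
From Jun 26, 1925 to Aug 13, 1925 is 49 days inclusive.
49 = 7 × 7, so the span is exactly 7 full weeks.
Each full week contributes 5 weekdays (Mon–Fri): 7 × 5 = 35.
Holidays: Jun 26, 1925 (Fri); Jul 13, 1925 (Mon); Jul 18, 1925 (Sat); Jul 21, 1925 (Tue); Aug 12, 1925 (Wed).
4 of the 5 holidays fall on weekdays; the rest are weekends and were already excluded.
Business days: 35 − 4 = 31.

31 business days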